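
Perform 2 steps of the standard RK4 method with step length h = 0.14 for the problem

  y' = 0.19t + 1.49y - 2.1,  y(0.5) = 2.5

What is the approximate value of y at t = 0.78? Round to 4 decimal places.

RK4: k1 = f(t_n, y_n); k2 = f(t_n + h/2, y_n + (h/2)·k1); k3 = f(t_n + h/2, y_n + (h/2)·k2); k4 = f(t_n + h, y_n + h·k3); y_{n+1} = y_n + (h/6)·(k1 + 2k2 + 2k3 + k4).
t=0.500000, y=2.500000:
  k1 = f(0.500000, 2.500000) = 1.720000
  k2 = f(0.570000, 2.620400) = 1.912696
  k3 = f(0.570000, 2.633889) = 1.932794
  k4 = f(0.640000, 2.770591) = 2.149781
  y ← 2.500000 + (0.14/6)·(k1 + 2k2 + 2k3 + k4) = 2.769751
t=0.640000, y=2.769751:
  k1 = f(0.640000, 2.769751) = 2.148529
  k2 = f(0.710000, 2.920148) = 2.385921
  k3 = f(0.710000, 2.936766) = 2.410681
  k4 = f(0.780000, 3.107246) = 2.677997
  y ← 2.769751 + (0.14/6)·(k1 + 2k2 + 2k3 + k4) = 3.106211
y(0.78) ≈ 3.1062

3.1062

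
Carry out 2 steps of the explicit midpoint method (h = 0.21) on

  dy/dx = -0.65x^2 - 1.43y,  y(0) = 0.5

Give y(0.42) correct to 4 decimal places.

Midpoint: k1 = f(x_n, y_n); k2 = f(x_n + h/2, y_n + (h/2)·k1); y_{n+1} = y_n + h·k2.
x=0.000000, y=0.500000:
  k1 = f(0.000000, 0.500000) = -0.715000
  k2 = f(0.105000, 0.424925) = -0.614809
  y ← 0.500000 + 0.21·(-0.614809) = 0.370890
x=0.210000, y=0.370890:
  k1 = f(0.210000, 0.370890) = -0.559038
  k2 = f(0.315000, 0.312191) = -0.510930
  y ← 0.370890 + 0.21·(-0.510930) = 0.263595
y(0.42) ≈ 0.2636

0.2636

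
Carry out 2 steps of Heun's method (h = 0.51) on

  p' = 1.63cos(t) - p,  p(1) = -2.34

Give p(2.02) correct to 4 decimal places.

-0.9839

Heun: k1 = f(t_n, p_n); k2 = f(t_n + h, p_n + h·k1); p_{n+1} = p_n + (h/2)·(k1 + k2).
t=1.000000, p=-2.340000:
  k1 = f(1.000000, -2.340000) = 3.220693
  k2 = f(1.510000, -0.697447) = 0.796484
  p ← -2.340000 + (0.51/2)·(3.220693 + 0.796484) = -1.315620
t=1.510000, p=-1.315620:
  k1 = f(1.510000, -1.315620) = 1.414657
  k2 = f(2.020000, -0.594145) = -0.113680
  p ← -1.315620 + (0.51/2)·(1.414657 + (-0.113680)) = -0.983871
p(2.02) ≈ -0.9839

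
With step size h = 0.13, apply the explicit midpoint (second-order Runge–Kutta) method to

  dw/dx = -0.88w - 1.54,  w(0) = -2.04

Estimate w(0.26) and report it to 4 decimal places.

Midpoint: k1 = f(x_n, w_n); k2 = f(x_n + h/2, w_n + (h/2)·k1); w_{n+1} = w_n + h·k2.
x=0.000000, w=-2.040000:
  k1 = f(0.000000, -2.040000) = 0.255200
  k2 = f(0.065000, -2.023412) = 0.240603
  w ← -2.040000 + 0.13·0.240603 = -2.008722
x=0.130000, w=-2.008722:
  k1 = f(0.130000, -2.008722) = 0.227675
  k2 = f(0.195000, -1.993923) = 0.214652
  w ← -2.008722 + 0.13·0.214652 = -1.980817
w(0.26) ≈ -1.9808

-1.9808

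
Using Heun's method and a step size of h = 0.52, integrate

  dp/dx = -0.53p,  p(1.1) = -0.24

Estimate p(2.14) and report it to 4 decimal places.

Heun: k1 = f(x_n, p_n); k2 = f(x_n + h, p_n + h·k1); p_{n+1} = p_n + (h/2)·(k1 + k2).
x=1.100000, p=-0.240000:
  k1 = f(1.100000, -0.240000) = 0.127200
  k2 = f(1.620000, -0.173856) = 0.092144
  p ← -0.240000 + (0.52/2)·(0.127200 + 0.092144) = -0.182971
x=1.620000, p=-0.182971:
  k1 = f(1.620000, -0.182971) = 0.096974
  k2 = f(2.140000, -0.132544) = 0.070248
  p ← -0.182971 + (0.52/2)·(0.096974 + 0.070248) = -0.139493
p(2.14) ≈ -0.1395

-0.1395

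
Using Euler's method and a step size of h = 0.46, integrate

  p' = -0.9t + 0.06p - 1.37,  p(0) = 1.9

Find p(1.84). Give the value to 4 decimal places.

Euler: p_{n+1} = p_n + h·f(t_n, p_n).
t=0.000000, p=1.900000: f=-1.256000 → p ← 1.900000 + 0.46·(-1.256000) = 1.322240
t=0.460000, p=1.322240: f=-1.704666 → p ← 1.322240 + 0.46·(-1.704666) = 0.538094
t=0.920000, p=0.538094: f=-2.165714 → p ← 0.538094 + 0.46·(-2.165714) = -0.458135
t=1.380000, p=-0.458135: f=-2.639488 → p ← -0.458135 + 0.46·(-2.639488) = -1.672299
p(1.84) ≈ -1.6723

-1.6723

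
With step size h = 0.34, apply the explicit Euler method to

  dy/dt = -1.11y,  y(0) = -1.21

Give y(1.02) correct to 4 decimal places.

-0.2920

Euler: y_{n+1} = y_n + h·f(t_n, y_n).
t=0.000000, y=-1.210000: f=1.343100 → y ← -1.210000 + 0.34·1.343100 = -0.753346
t=0.340000, y=-0.753346: f=0.836214 → y ← -0.753346 + 0.34·0.836214 = -0.469033
t=0.680000, y=-0.469033: f=0.520627 → y ← -0.469033 + 0.34·0.520627 = -0.292020
y(1.02) ≈ -0.2920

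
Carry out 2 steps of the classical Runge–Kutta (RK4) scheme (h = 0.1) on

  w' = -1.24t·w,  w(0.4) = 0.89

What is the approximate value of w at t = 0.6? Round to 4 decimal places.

RK4: k1 = f(t_n, w_n); k2 = f(t_n + h/2, w_n + (h/2)·k1); k3 = f(t_n + h/2, w_n + (h/2)·k2); k4 = f(t_n + h, w_n + h·k3); w_{n+1} = w_n + (h/6)·(k1 + 2k2 + 2k3 + k4).
t=0.400000, w=0.890000:
  k1 = f(0.400000, 0.890000) = -0.441440
  k2 = f(0.450000, 0.867928) = -0.484304
  k3 = f(0.450000, 0.865785) = -0.483108
  k4 = f(0.500000, 0.841689) = -0.521847
  w ← 0.890000 + (0.1/6)·(k1 + 2k2 + 2k3 + k4) = 0.841698
t=0.500000, w=0.841698:
  k1 = f(0.500000, 0.841698) = -0.521853
  k2 = f(0.550000, 0.815606) = -0.556243
  k3 = f(0.550000, 0.813886) = -0.555070
  k4 = f(0.600000, 0.786191) = -0.584926
  w ← 0.841698 + (0.1/6)·(k1 + 2k2 + 2k3 + k4) = 0.786208
w(0.6) ≈ 0.7862

0.7862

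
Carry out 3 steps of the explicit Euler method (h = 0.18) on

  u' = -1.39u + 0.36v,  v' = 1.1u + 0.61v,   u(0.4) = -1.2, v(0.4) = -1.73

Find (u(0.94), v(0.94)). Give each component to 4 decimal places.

-0.8418, -3.0576

Euler on (u,v): u_{n+1} = u_n + h·u', v_{n+1} = v_n + h·v'.
0.400000: (-1.200000, -1.730000); f=(1.045200, -2.375300) → (-1.011864, -2.157554)
0.580000: (-1.011864, -2.157554); f=(0.629772, -2.429158) → (-0.898505, -2.594803)
0.760000: (-0.898505, -2.594803); f=(0.314793, -2.571185) → (-0.841842, -3.057616)
(u(0.94), v(0.94)) ≈ (-0.8418, -3.0576)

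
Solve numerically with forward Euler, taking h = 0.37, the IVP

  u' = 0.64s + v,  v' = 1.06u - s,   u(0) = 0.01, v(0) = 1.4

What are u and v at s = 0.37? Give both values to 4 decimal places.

0.5280, 1.4039

Euler on (u,v): u_{n+1} = u_n + h·u', v_{n+1} = v_n + h·v'.
0.000000: (0.010000, 1.400000); f=(1.400000, 0.010600) → (0.528000, 1.403922)
(u(0.37), v(0.37)) ≈ (0.5280, 1.4039)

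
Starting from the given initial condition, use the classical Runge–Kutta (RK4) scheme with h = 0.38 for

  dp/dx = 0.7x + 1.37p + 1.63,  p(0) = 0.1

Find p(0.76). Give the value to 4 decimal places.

RK4: k1 = f(x_n, p_n); k2 = f(x_n + h/2, p_n + (h/2)·k1); k3 = f(x_n + h/2, p_n + (h/2)·k2); k4 = f(x_n + h, p_n + h·k3); p_{n+1} = p_n + (h/6)·(k1 + 2k2 + 2k3 + k4).
x=0.000000, p=0.100000:
  k1 = f(0.000000, 0.100000) = 1.767000
  k2 = f(0.190000, 0.435730) = 2.359950
  k3 = f(0.190000, 0.548391) = 2.514295
  k4 = f(0.380000, 1.055432) = 3.341942
  p ← 0.100000 + (0.38/6)·(k1 + 2k2 + 2k3 + k4) = 1.040971
x=0.380000, p=1.040971:
  k1 = f(0.380000, 1.040971) = 3.322130
  k2 = f(0.570000, 1.672175) = 4.319880
  k3 = f(0.570000, 1.861748) = 4.579595
  k4 = f(0.760000, 2.781217) = 5.972267
  p ← 1.040971 + (0.38/6)·(k1 + 2k2 + 2k3 + k4) = 2.756883
p(0.76) ≈ 2.7569

2.7569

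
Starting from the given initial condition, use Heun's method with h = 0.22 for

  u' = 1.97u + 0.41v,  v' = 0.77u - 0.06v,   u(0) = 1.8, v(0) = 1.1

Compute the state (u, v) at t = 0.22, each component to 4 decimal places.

2.8830, 1.4630

Heun on (u,v): k1 = f(t_n, state_n); k2 = f(t_n + h, state_n + h·k1); state_{n+1} = state_n + (h/2)·(k1 + k2).
0.000000: (1.800000, 1.100000)
  k1 = (3.997000, 1.320000)
  predictor → (2.679340, 1.390400)
  k2 = (5.848364, 1.979668)
  → (2.882990, 1.462963)
(u(0.22), v(0.22)) ≈ (2.8830, 1.4630)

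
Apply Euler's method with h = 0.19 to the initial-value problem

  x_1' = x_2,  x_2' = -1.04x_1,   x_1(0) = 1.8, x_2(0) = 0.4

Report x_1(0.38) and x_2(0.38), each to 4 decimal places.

1.8844, -0.3264

Euler on (x_1,x_2): x_1_{n+1} = x_1_n + h·x_1', x_2_{n+1} = x_2_n + h·x_2'.
0.000000: (1.800000, 0.400000); f=(0.400000, -1.872000) → (1.876000, 0.044320)
0.190000: (1.876000, 0.044320); f=(0.044320, -1.951040) → (1.884421, -0.326378)
(x_1(0.38), x_2(0.38)) ≈ (1.8844, -0.3264)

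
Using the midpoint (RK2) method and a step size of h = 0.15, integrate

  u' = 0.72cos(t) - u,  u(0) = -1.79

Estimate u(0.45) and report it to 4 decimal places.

Midpoint: k1 = f(t_n, u_n); k2 = f(t_n + h/2, u_n + (h/2)·k1); u_{n+1} = u_n + h·k2.
t=0.000000, u=-1.790000:
  k1 = f(0.000000, -1.790000) = 2.510000
  k2 = f(0.075000, -1.601750) = 2.319726
  u ← -1.790000 + 0.15·2.319726 = -1.442041
t=0.150000, u=-1.442041:
  k1 = f(0.150000, -1.442041) = 2.153956
  k2 = f(0.225000, -1.280494) = 1.982346
  u ← -1.442041 + 0.15·1.982346 = -1.144689
t=0.300000, u=-1.144689:
  k1 = f(0.300000, -1.144689) = 1.832531
  k2 = f(0.375000, -1.007249) = 1.677215
  u ← -1.144689 + 0.15·1.677215 = -0.893107
u(0.45) ≈ -0.8931

-0.8931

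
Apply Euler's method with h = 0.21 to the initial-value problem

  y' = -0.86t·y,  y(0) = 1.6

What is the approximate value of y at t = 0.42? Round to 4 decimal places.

1.5393

Euler: y_{n+1} = y_n + h·f(t_n, y_n).
t=0.000000, y=1.600000: f=0.000000 → y ← 1.600000 + 0.21·0.000000 = 1.600000
t=0.210000, y=1.600000: f=-0.288960 → y ← 1.600000 + 0.21·(-0.288960) = 1.539318
y(0.42) ≈ 1.5393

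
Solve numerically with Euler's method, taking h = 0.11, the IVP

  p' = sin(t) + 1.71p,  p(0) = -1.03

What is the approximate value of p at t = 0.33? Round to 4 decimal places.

-1.6891

Euler: p_{n+1} = p_n + h·f(t_n, p_n).
t=0.000000, p=-1.030000: f=-1.761300 → p ← -1.030000 + 0.11·(-1.761300) = -1.223743
t=0.110000, p=-1.223743: f=-1.982822 → p ← -1.223743 + 0.11·(-1.982822) = -1.441853
t=0.220000, p=-1.441853: f=-2.247340 → p ← -1.441853 + 0.11·(-2.247340) = -1.689061
p(0.33) ≈ -1.6891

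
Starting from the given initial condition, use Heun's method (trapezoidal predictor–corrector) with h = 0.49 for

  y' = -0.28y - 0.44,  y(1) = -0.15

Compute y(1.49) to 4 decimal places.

Heun: k1 = f(t_n, y_n); k2 = f(t_n + h, y_n + h·k1); y_{n+1} = y_n + (h/2)·(k1 + k2).
t=1.000000, y=-0.150000:
  k1 = f(1.000000, -0.150000) = -0.398000
  k2 = f(1.490000, -0.345020) = -0.343394
  y ← -0.150000 + (0.49/2)·(-0.398000 + (-0.343394)) = -0.331642
y(1.49) ≈ -0.3316

-0.3316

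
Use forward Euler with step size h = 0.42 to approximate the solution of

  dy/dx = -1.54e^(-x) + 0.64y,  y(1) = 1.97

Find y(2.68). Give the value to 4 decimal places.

Euler: y_{n+1} = y_n + h·f(x_n, y_n).
x=1.000000, y=1.970000: f=0.694266 → y ← 1.970000 + 0.42·0.694266 = 2.261592
x=1.420000, y=2.261592: f=1.075179 → y ← 2.261592 + 0.42·1.075179 = 2.713167
x=1.840000, y=2.713167: f=1.491848 → y ← 2.713167 + 0.42·1.491848 = 3.339743
x=2.260000, y=3.339743: f=1.976736 → y ← 3.339743 + 0.42·1.976736 = 4.169972
y(2.68) ≈ 4.1700

4.1700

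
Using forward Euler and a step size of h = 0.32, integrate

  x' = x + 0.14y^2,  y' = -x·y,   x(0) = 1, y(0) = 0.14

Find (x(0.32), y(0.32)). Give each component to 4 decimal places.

1.3209, 0.0952

Euler on (x,y): x_{n+1} = x_n + h·x', y_{n+1} = y_n + h·y'.
0.000000: (1.000000, 0.140000); f=(1.002744, -0.140000) → (1.320878, 0.095200)
(x(0.32), y(0.32)) ≈ (1.3209, 0.0952)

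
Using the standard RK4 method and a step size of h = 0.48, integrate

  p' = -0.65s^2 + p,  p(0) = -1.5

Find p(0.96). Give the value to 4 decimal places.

-4.1645

RK4: k1 = f(s_n, p_n); k2 = f(s_n + h/2, p_n + (h/2)·k1); k3 = f(s_n + h/2, p_n + (h/2)·k2); k4 = f(s_n + h, p_n + h·k3); p_{n+1} = p_n + (h/6)·(k1 + 2k2 + 2k3 + k4).
s=0.000000, p=-1.500000:
  k1 = f(0.000000, -1.500000) = -1.500000
  k2 = f(0.240000, -1.860000) = -1.897440
  k3 = f(0.240000, -1.955386) = -1.992826
  k4 = f(0.480000, -2.456556) = -2.606316
  p ← -1.500000 + (0.48/6)·(k1 + 2k2 + 2k3 + k4) = -2.450948
s=0.480000, p=-2.450948:
  k1 = f(0.480000, -2.450948) = -2.600708
  k2 = f(0.720000, -3.075118) = -3.412078
  k3 = f(0.720000, -3.269846) = -3.606806
  k4 = f(0.960000, -4.182215) = -4.781255
  p ← -2.450948 + (0.48/6)·(k1 + 2k2 + 2k3 + k4) = -4.164526
p(0.96) ≈ -4.1645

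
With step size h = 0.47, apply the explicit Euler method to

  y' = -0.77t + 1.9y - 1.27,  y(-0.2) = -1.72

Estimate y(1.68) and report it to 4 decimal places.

Euler: y_{n+1} = y_n + h·f(t_n, y_n).
t=-0.200000, y=-1.720000: f=-4.384000 → y ← -1.720000 + 0.47·(-4.384000) = -3.780480
t=0.270000, y=-3.780480: f=-8.660812 → y ← -3.780480 + 0.47·(-8.660812) = -7.851062
t=0.740000, y=-7.851062: f=-16.756817 → y ← -7.851062 + 0.47·(-16.756817) = -15.726766
t=1.210000, y=-15.726766: f=-32.082555 → y ← -15.726766 + 0.47·(-32.082555) = -30.805566
y(1.68) ≈ -30.8056

-30.8056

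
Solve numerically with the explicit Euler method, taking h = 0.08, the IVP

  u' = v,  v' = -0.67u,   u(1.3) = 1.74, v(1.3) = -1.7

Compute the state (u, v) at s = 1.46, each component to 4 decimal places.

Euler on (u,v): u_{n+1} = u_n + h·u', v_{n+1} = v_n + h·v'.
1.300000: (1.740000, -1.700000); f=(-1.700000, -1.165800) → (1.604000, -1.793264)
1.380000: (1.604000, -1.793264); f=(-1.793264, -1.074680) → (1.460539, -1.879238)
(u(1.46), v(1.46)) ≈ (1.4605, -1.8792)

1.4605, -1.8792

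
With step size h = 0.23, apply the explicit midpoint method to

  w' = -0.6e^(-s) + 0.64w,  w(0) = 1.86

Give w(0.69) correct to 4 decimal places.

2.5034

Midpoint: k1 = f(s_n, w_n); k2 = f(s_n + h/2, w_n + (h/2)·k1); w_{n+1} = w_n + h·k2.
s=0.000000, w=1.860000:
  k1 = f(0.000000, 1.860000) = 0.590400
  k2 = f(0.115000, 1.927896) = 0.699034
  w ← 1.860000 + 0.23·0.699034 = 2.020778
s=0.230000, w=2.020778:
  k1 = f(0.230000, 2.020778) = 0.816578
  k2 = f(0.345000, 2.114684) = 0.928466
  w ← 2.020778 + 0.23·0.928466 = 2.234325
s=0.460000, w=2.234325:
  k1 = f(0.460000, 2.234325) = 1.051198
  k2 = f(0.575000, 2.355213) = 1.169713
  w ← 2.234325 + 0.23·1.169713 = 2.503359
w(0.69) ≈ 2.5034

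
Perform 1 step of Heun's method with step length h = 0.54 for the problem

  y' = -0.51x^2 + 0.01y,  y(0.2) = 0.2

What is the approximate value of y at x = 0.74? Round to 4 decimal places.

0.1201

Heun: k1 = f(x_n, y_n); k2 = f(x_n + h, y_n + h·k1); y_{n+1} = y_n + (h/2)·(k1 + k2).
x=0.200000, y=0.200000:
  k1 = f(0.200000, 0.200000) = -0.018400
  k2 = f(0.740000, 0.190064) = -0.277375
  y ← 0.200000 + (0.54/2)·(-0.018400 + (-0.277375)) = 0.120141
y(0.74) ≈ 0.1201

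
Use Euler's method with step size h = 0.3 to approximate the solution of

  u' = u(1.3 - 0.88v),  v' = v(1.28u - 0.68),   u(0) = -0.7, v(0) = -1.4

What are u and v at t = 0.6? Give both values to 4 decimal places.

Euler on (u,v): u_{n+1} = u_n + h·u', v_{n+1} = v_n + h·v'.
0.000000: (-0.700000, -1.400000); f=(-1.772400, 2.206400) → (-1.231720, -0.738080)
0.300000: (-1.231720, -0.738080); f=(-2.401251, 1.665553) → (-1.952095, -0.238414)
(u(0.6), v(0.6)) ≈ (-1.9521, -0.2384)

-1.9521, -0.2384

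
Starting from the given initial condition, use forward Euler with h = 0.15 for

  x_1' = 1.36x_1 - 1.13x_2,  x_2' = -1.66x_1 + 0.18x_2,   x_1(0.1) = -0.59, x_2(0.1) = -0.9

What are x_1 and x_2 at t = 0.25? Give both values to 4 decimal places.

-0.5578, -0.7774

Euler on (x_1,x_2): x_1_{n+1} = x_1_n + h·x_1', x_2_{n+1} = x_2_n + h·x_2'.
0.100000: (-0.590000, -0.900000); f=(0.214600, 0.817400) → (-0.557810, -0.777390)
(x_1(0.25), x_2(0.25)) ≈ (-0.5578, -0.7774)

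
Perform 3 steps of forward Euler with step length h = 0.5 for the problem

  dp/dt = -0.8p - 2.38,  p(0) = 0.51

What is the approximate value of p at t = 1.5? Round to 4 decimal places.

-2.2222

Euler: p_{n+1} = p_n + h·f(t_n, p_n).
t=0.000000, p=0.510000: f=-2.788000 → p ← 0.510000 + 0.5·(-2.788000) = -0.884000
t=0.500000, p=-0.884000: f=-1.672800 → p ← -0.884000 + 0.5·(-1.672800) = -1.720400
t=1.000000, p=-1.720400: f=-1.003680 → p ← -1.720400 + 0.5·(-1.003680) = -2.222240
p(1.5) ≈ -2.2222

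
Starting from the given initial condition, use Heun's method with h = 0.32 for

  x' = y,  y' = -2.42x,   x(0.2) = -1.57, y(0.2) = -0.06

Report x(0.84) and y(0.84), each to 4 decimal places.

-0.8496, 2.0991

Heun on (x,y): k1 = f(t_n, state_n); k2 = f(t_n + h, state_n + h·k1); state_{n+1} = state_n + (h/2)·(k1 + k2).
0.200000: (-1.570000, -0.060000)
  k1 = (-0.060000, 3.799400)
  predictor → (-1.589200, 1.155808)
  k2 = (1.155808, 3.845864)
  → (-1.394671, 1.163242)
0.520000: (-1.394671, 1.163242)
  k1 = (1.163242, 3.375103)
  predictor → (-1.022433, 2.243275)
  k2 = (2.243275, 2.474288)
  → (-0.849628, 2.099145)
(x(0.84), y(0.84)) ≈ (-0.8496, 2.0991)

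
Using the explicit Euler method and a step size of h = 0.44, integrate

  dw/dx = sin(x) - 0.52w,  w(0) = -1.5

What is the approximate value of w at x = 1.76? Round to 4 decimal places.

Euler: w_{n+1} = w_n + h·f(x_n, w_n).
x=0.000000, w=-1.500000: f=0.780000 → w ← -1.500000 + 0.44·0.780000 = -1.156800
x=0.440000, w=-1.156800: f=1.027475 → w ← -1.156800 + 0.44·1.027475 = -0.704711
x=0.880000, w=-0.704711: f=1.137188 → w ← -0.704711 + 0.44·1.137188 = -0.204348
x=1.320000, w=-0.204348: f=1.074976 → w ← -0.204348 + 0.44·1.074976 = 0.268642
w(1.76) ≈ 0.2686

0.2686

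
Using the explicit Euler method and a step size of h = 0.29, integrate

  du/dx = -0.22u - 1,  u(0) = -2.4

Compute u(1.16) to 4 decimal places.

-2.8973

Euler: u_{n+1} = u_n + h·f(x_n, u_n).
x=0.000000, u=-2.400000: f=-0.472000 → u ← -2.400000 + 0.29·(-0.472000) = -2.536880
x=0.290000, u=-2.536880: f=-0.441886 → u ← -2.536880 + 0.29·(-0.441886) = -2.665027
x=0.580000, u=-2.665027: f=-0.413694 → u ← -2.665027 + 0.29·(-0.413694) = -2.784998
x=0.870000, u=-2.784998: f=-0.387300 → u ← -2.784998 + 0.29·(-0.387300) = -2.897315
u(1.16) ≈ -2.8973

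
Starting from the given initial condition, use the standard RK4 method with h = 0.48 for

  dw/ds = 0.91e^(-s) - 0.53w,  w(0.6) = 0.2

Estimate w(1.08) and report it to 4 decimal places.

RK4: k1 = f(s_n, w_n); k2 = f(s_n + h/2, w_n + (h/2)·k1); k3 = f(s_n + h/2, w_n + (h/2)·k2); k4 = f(s_n + h, w_n + h·k3); w_{n+1} = w_n + (h/6)·(k1 + 2k2 + 2k3 + k4).
s=0.600000, w=0.200000:
  k1 = f(0.600000, 0.200000) = 0.393419
  k2 = f(0.840000, 0.294420) = 0.236814
  k3 = f(0.840000, 0.256835) = 0.256734
  k4 = f(1.080000, 0.323232) = 0.137719
  w ← 0.200000 + (0.48/6)·(k1 + 2k2 + 2k3 + k4) = 0.321459
w(1.08) ≈ 0.3215

0.3215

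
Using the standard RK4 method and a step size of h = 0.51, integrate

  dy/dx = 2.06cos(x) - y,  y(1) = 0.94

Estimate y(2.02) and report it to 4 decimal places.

RK4: k1 = f(x_n, y_n); k2 = f(x_n + h/2, y_n + (h/2)·k1); k3 = f(x_n + h/2, y_n + (h/2)·k2); k4 = f(x_n + h, y_n + h·k3); y_{n+1} = y_n + (h/6)·(k1 + 2k2 + 2k3 + k4).
x=1.000000, y=0.940000:
  k1 = f(1.000000, 0.940000) = 0.173023
  k2 = f(1.255000, 0.984121) = -0.344339
  k3 = f(1.255000, 0.852193) = -0.212412
  k4 = f(1.510000, 0.831670) = -0.706507
  y ← 0.940000 + (0.51/6)·(k1 + 2k2 + 2k3 + k4) = 0.800006
x=1.510000, y=0.800006:
  k1 = f(1.510000, 0.800006) = -0.674843
  k2 = f(1.765000, 0.627921) = -1.025471
  k3 = f(1.765000, 0.538511) = -0.936061
  k4 = f(2.020000, 0.322615) = -1.217167
  y ← 0.800006 + (0.51/6)·(k1 + 2k2 + 2k3 + k4) = 0.305725
y(2.02) ≈ 0.3057

0.3057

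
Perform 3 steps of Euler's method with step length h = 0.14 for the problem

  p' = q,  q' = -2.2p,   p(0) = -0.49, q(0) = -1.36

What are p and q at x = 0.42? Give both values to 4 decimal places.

Euler on (p,q): p_{n+1} = p_n + h·p', q_{n+1} = q_n + h·q'.
0.000000: (-0.490000, -1.360000); f=(-1.360000, 1.078000) → (-0.680400, -1.209080)
0.140000: (-0.680400, -1.209080); f=(-1.209080, 1.496880) → (-0.849671, -0.999517)
0.280000: (-0.849671, -0.999517); f=(-0.999517, 1.869277) → (-0.989604, -0.737818)
(p(0.42), q(0.42)) ≈ (-0.9896, -0.7378)

-0.9896, -0.7378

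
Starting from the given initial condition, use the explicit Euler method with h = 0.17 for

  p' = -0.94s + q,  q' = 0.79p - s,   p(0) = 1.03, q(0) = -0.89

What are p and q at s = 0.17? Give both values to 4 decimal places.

0.8787, -0.7517

Euler on (p,q): p_{n+1} = p_n + h·p', q_{n+1} = q_n + h·q'.
0.000000: (1.030000, -0.890000); f=(-0.890000, 0.813700) → (0.878700, -0.751671)
(p(0.17), q(0.17)) ≈ (0.8787, -0.7517)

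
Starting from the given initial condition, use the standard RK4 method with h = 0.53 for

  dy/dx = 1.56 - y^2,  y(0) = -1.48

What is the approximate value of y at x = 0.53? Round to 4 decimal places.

-2.3740

RK4: k1 = f(x_n, y_n); k2 = f(x_n + h/2, y_n + (h/2)·k1); k3 = f(x_n + h/2, y_n + (h/2)·k2); k4 = f(x_n + h, y_n + h·k3); y_{n+1} = y_n + (h/6)·(k1 + 2k2 + 2k3 + k4).
x=0.000000, y=-1.480000:
  k1 = f(0.000000, -1.480000) = -0.630400
  k2 = f(0.265000, -1.647056) = -1.152793
  k3 = f(0.265000, -1.785490) = -1.627975
  k4 = f(0.530000, -2.342827) = -3.928838
  y ← -1.480000 + (0.53/6)·(k1 + 2k2 + 2k3 + k4) = -2.374002
y(0.53) ≈ -2.3740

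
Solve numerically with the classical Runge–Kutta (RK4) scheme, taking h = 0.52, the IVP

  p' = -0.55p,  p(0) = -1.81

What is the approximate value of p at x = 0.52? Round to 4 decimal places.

RK4: k1 = f(x_n, p_n); k2 = f(x_n + h/2, p_n + (h/2)·k1); k3 = f(x_n + h/2, p_n + (h/2)·k2); k4 = f(x_n + h, p_n + h·k3); p_{n+1} = p_n + (h/6)·(k1 + 2k2 + 2k3 + k4).
x=0.000000, p=-1.810000:
  k1 = f(0.000000, -1.810000) = 0.995500
  k2 = f(0.260000, -1.551170) = 0.853144
  k3 = f(0.260000, -1.588183) = 0.873500
  k4 = f(0.520000, -1.355780) = 0.745679
  p ← -1.810000 + (0.52/6)·(k1 + 2k2 + 2k3 + k4) = -1.359813
p(0.52) ≈ -1.3598

-1.3598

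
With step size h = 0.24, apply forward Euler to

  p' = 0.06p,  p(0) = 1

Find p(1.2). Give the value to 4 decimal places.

Euler: p_{n+1} = p_n + h·f(x_n, p_n).
x=0.000000, p=1.000000: f=0.060000 → p ← 1.000000 + 0.24·0.060000 = 1.014400
x=0.240000, p=1.014400: f=0.060864 → p ← 1.014400 + 0.24·0.060864 = 1.029007
x=0.480000, p=1.029007: f=0.061740 → p ← 1.029007 + 0.24·0.061740 = 1.043825
x=0.720000, p=1.043825: f=0.062630 → p ← 1.043825 + 0.24·0.062630 = 1.058856
x=0.960000, p=1.058856: f=0.063531 → p ← 1.058856 + 0.24·0.063531 = 1.074104
p(1.2) ≈ 1.0741

1.0741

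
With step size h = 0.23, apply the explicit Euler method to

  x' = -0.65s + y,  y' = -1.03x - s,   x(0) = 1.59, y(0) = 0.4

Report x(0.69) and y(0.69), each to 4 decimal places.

1.4858, -0.9254

Euler on (x,y): x_{n+1} = x_n + h·x', y_{n+1} = y_n + h·y'.
0.000000: (1.590000, 0.400000); f=(0.400000, -1.637700) → (1.682000, 0.023329)
0.230000: (1.682000, 0.023329); f=(-0.126171, -1.962460) → (1.652981, -0.428037)
0.460000: (1.652981, -0.428037); f=(-0.727037, -2.162570) → (1.485762, -0.925428)
(x(0.69), y(0.69)) ≈ (1.4858, -0.9254)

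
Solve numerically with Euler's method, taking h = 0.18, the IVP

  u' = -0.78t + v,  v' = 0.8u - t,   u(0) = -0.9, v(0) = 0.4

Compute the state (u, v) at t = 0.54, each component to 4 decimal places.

-0.8338, -0.0619

Euler on (u,v): u_{n+1} = u_n + h·u', v_{n+1} = v_n + h·v'.
0.000000: (-0.900000, 0.400000); f=(0.400000, -0.720000) → (-0.828000, 0.270400)
0.180000: (-0.828000, 0.270400); f=(0.130000, -0.842400) → (-0.804600, 0.118768)
0.360000: (-0.804600, 0.118768); f=(-0.162032, -1.003680) → (-0.833766, -0.061894)
(u(0.54), v(0.54)) ≈ (-0.8338, -0.0619)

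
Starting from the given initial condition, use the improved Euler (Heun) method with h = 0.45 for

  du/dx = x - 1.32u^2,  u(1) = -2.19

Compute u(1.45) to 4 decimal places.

-9.3174

Heun: k1 = f(x_n, u_n); k2 = f(x_n + h, u_n + h·k1); u_{n+1} = u_n + (h/2)·(k1 + k2).
x=1.000000, u=-2.190000:
  k1 = f(1.000000, -2.190000) = -5.330852
  k2 = f(1.450000, -4.588883) = -26.346363
  u ← -2.190000 + (0.45/2)·(-5.330852 + (-26.346363)) = -9.317373
u(1.45) ≈ -9.3174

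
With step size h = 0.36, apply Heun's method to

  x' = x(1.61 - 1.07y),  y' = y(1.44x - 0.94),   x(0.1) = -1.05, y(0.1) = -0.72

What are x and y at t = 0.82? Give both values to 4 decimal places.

-3.7827, -0.2607

Heun on (x,y): k1 = f(t_n, state_n); k2 = f(t_n + h, state_n + h·k1); state_{n+1} = state_n + (h/2)·(k1 + k2).
0.100000: (-1.050000, -0.720000)
  k1 = (-2.499420, 1.765440)
  predictor → (-1.949791, -0.084442)
  k2 = (-3.315332, 0.316462)
  → (-2.096655, -0.345258)
0.460000: (-2.096655, -0.345258)
  k1 = (-4.150174, 1.366939)
  predictor → (-3.590718, 0.146840)
  k2 = (-5.216886, -0.897287)
  → (-3.782726, -0.260720)
(x(0.82), y(0.82)) ≈ (-3.7827, -0.2607)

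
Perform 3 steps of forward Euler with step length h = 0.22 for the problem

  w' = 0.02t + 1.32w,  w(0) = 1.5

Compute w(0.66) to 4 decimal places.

Euler: w_{n+1} = w_n + h·f(t_n, w_n).
t=0.000000, w=1.500000: f=1.980000 → w ← 1.500000 + 0.22·1.980000 = 1.935600
t=0.220000, w=1.935600: f=2.559392 → w ← 1.935600 + 0.22·2.559392 = 2.498666
t=0.440000, w=2.498666: f=3.307039 → w ← 2.498666 + 0.22·3.307039 = 3.226215
w(0.66) ≈ 3.2262

3.2262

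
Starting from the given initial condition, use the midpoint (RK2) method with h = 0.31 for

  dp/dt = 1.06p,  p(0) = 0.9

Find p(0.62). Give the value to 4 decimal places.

1.7204

Midpoint: k1 = f(t_n, p_n); k2 = f(t_n + h/2, p_n + (h/2)·k1); p_{n+1} = p_n + h·k2.
t=0.000000, p=0.900000:
  k1 = f(0.000000, 0.900000) = 0.954000
  k2 = f(0.155000, 1.047870) = 1.110742
  p ← 0.900000 + 0.31·1.110742 = 1.244330
t=0.310000, p=1.244330:
  k1 = f(0.310000, 1.244330) = 1.318990
  k2 = f(0.465000, 1.448774) = 1.535700
  p ← 1.244330 + 0.31·1.535700 = 1.720397
p(0.62) ≈ 1.7204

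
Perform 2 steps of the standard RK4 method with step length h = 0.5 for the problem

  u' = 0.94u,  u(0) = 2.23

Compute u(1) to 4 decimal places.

5.7073

RK4: k1 = f(s_n, u_n); k2 = f(s_n + h/2, u_n + (h/2)·k1); k3 = f(s_n + h/2, u_n + (h/2)·k2); k4 = f(s_n + h, u_n + h·k3); u_{n+1} = u_n + (h/6)·(k1 + 2k2 + 2k3 + k4).
s=0.000000, u=2.230000:
  k1 = f(0.000000, 2.230000) = 2.096200
  k2 = f(0.250000, 2.754050) = 2.588807
  k3 = f(0.250000, 2.877202) = 2.704570
  k4 = f(0.500000, 3.582285) = 3.367348
  u ← 2.230000 + (0.5/6)·(k1 + 2k2 + 2k3 + k4) = 3.567525
s=0.500000, u=3.567525:
  k1 = f(0.500000, 3.567525) = 3.353474
  k2 = f(0.750000, 4.405893) = 4.141540
  k3 = f(0.750000, 4.602910) = 4.326735
  k4 = f(1.000000, 5.730893) = 5.387039
  u ← 3.567525 + (0.5/6)·(k1 + 2k2 + 2k3 + k4) = 5.707280
u(1) ≈ 5.7073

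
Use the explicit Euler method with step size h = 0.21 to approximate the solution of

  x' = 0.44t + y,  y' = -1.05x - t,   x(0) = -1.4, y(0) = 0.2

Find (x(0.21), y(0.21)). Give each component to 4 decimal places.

Euler on (x,y): x_{n+1} = x_n + h·x', y_{n+1} = y_n + h·y'.
0.000000: (-1.400000, 0.200000); f=(0.200000, 1.470000) → (-1.358000, 0.508700)
(x(0.21), y(0.21)) ≈ (-1.3580, 0.5087)

-1.3580, 0.5087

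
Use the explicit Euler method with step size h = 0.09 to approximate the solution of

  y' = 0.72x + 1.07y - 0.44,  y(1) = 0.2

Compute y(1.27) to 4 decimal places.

0.3647

Euler: y_{n+1} = y_n + h·f(x_n, y_n).
x=1.000000, y=0.200000: f=0.494000 → y ← 0.200000 + 0.09·0.494000 = 0.244460
x=1.090000, y=0.244460: f=0.606372 → y ← 0.244460 + 0.09·0.606372 = 0.299033
x=1.180000, y=0.299033: f=0.729566 → y ← 0.299033 + 0.09·0.729566 = 0.364694
y(1.27) ≈ 0.3647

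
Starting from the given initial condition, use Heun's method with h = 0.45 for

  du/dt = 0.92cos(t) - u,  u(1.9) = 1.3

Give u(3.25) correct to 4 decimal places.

Heun: k1 = f(t_n, u_n); k2 = f(t_n + h, u_n + h·k1); u_{n+1} = u_n + (h/2)·(k1 + k2).
t=1.900000, u=1.300000:
  k1 = f(1.900000, 1.300000) = -1.597426
  k2 = f(2.350000, 0.581158) = -1.227654
  u ← 1.300000 + (0.45/2)·(-1.597426 + (-1.227654)) = 0.664357
t=2.350000, u=0.664357:
  k1 = f(2.350000, 0.664357) = -1.310853
  k2 = f(2.800000, 0.074473) = -0.941318
  u ← 0.664357 + (0.45/2)·(-1.310853 + (-0.941318)) = 0.157619
t=2.800000, u=0.157619:
  k1 = f(2.800000, 0.157619) = -1.024463
  k2 = f(3.250000, -0.303390) = -0.611209
  u ← 0.157619 + (0.45/2)·(-1.024463 + (-0.611209)) = -0.210408
u(3.25) ≈ -0.2104

-0.2104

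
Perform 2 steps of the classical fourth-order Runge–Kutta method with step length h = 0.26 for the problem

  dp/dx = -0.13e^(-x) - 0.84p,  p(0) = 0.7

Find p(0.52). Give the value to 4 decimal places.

0.4104

RK4: k1 = f(x_n, p_n); k2 = f(x_n + h/2, p_n + (h/2)·k1); k3 = f(x_n + h/2, p_n + (h/2)·k2); k4 = f(x_n + h, p_n + h·k3); p_{n+1} = p_n + (h/6)·(k1 + 2k2 + 2k3 + k4).
x=0.000000, p=0.700000:
  k1 = f(0.000000, 0.700000) = -0.718000
  k2 = f(0.130000, 0.606660) = -0.623747
  k3 = f(0.130000, 0.618913) = -0.634039
  k4 = f(0.260000, 0.535150) = -0.549763
  p ← 0.700000 + (0.26/6)·(k1 + 2k2 + 2k3 + k4) = 0.536055
x=0.260000, p=0.536055:
  k1 = f(0.260000, 0.536055) = -0.550523
  k2 = f(0.390000, 0.464487) = -0.478187
  k3 = f(0.390000, 0.473891) = -0.486086
  k4 = f(0.520000, 0.409673) = -0.421413
  p ← 0.536055 + (0.26/6)·(k1 + 2k2 + 2k3 + k4) = 0.410368
p(0.52) ≈ 0.4104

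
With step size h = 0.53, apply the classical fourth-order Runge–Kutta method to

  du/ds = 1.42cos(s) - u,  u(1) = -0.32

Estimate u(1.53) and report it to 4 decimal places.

RK4: k1 = f(s_n, u_n); k2 = f(s_n + h/2, u_n + (h/2)·k1); k3 = f(s_n + h/2, u_n + (h/2)·k2); k4 = f(s_n + h, u_n + h·k3); u_{n+1} = u_n + (h/6)·(k1 + 2k2 + 2k3 + k4).
s=1.000000, u=-0.320000:
  k1 = f(1.000000, -0.320000) = 1.087229
  k2 = f(1.265000, -0.031884) = 0.459379
  k3 = f(1.265000, -0.198265) = 0.625759
  k4 = f(1.530000, 0.011652) = 0.046262
  u ← -0.320000 + (0.53/6)·(k1 + 2k2 + 2k3 + k4) = -0.028167
u(1.53) ≈ -0.0282

-0.0282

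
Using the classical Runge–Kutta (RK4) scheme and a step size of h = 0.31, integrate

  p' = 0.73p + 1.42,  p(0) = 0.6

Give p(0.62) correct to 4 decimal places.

2.0568

RK4: k1 = f(x_n, p_n); k2 = f(x_n + h/2, p_n + (h/2)·k1); k3 = f(x_n + h/2, p_n + (h/2)·k2); k4 = f(x_n + h, p_n + h·k3); p_{n+1} = p_n + (h/6)·(k1 + 2k2 + 2k3 + k4).
x=0.000000, p=0.600000:
  k1 = f(0.000000, 0.600000) = 1.858000
  k2 = f(0.155000, 0.887990) = 2.068233
  k3 = f(0.155000, 0.920576) = 2.092021
  k4 = f(0.310000, 1.248526) = 2.331424
  p ← 0.600000 + (0.31/6)·(k1 + 2k2 + 2k3 + k4) = 1.246346
x=0.310000, p=1.246346:
  k1 = f(0.310000, 1.246346) = 2.329833
  k2 = f(0.465000, 1.607471) = 2.593453
  k3 = f(0.465000, 1.648332) = 2.623282
  k4 = f(0.620000, 2.059564) = 2.923482
  p ← 1.246346 + (0.31/6)·(k1 + 2k2 + 2k3 + k4) = 2.056830
p(0.62) ≈ 2.0568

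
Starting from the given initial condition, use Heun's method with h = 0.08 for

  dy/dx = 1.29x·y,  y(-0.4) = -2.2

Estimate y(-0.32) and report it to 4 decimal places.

-2.1198

Heun: k1 = f(x_n, y_n); k2 = f(x_n + h, y_n + h·k1); y_{n+1} = y_n + (h/2)·(k1 + k2).
x=-0.400000, y=-2.200000:
  k1 = f(-0.400000, -2.200000) = 1.135200
  k2 = f(-0.320000, -2.109184) = 0.870671
  y ← -2.200000 + (0.08/2)·(1.135200 + 0.870671) = -2.119765
y(-0.32) ≈ -2.1198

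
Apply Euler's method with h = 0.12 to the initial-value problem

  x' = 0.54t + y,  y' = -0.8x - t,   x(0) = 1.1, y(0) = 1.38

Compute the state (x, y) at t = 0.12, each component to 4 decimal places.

1.2656, 1.2744

Euler on (x,y): x_{n+1} = x_n + h·x', y_{n+1} = y_n + h·y'.
0.000000: (1.100000, 1.380000); f=(1.380000, -0.880000) → (1.265600, 1.274400)
(x(0.12), y(0.12)) ≈ (1.2656, 1.2744)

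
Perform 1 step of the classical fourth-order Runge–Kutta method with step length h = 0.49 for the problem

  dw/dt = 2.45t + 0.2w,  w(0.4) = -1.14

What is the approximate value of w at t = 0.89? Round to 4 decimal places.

RK4: k1 = f(t_n, w_n); k2 = f(t_n + h/2, w_n + (h/2)·k1); k3 = f(t_n + h/2, w_n + (h/2)·k2); k4 = f(t_n + h, w_n + h·k3); w_{n+1} = w_n + (h/6)·(k1 + 2k2 + 2k3 + k4).
t=0.400000, w=-1.140000:
  k1 = f(0.400000, -1.140000) = 0.752000
  k2 = f(0.645000, -0.955760) = 1.389098
  k3 = f(0.645000, -0.799671) = 1.420316
  k4 = f(0.890000, -0.444045) = 2.091691
  w ← -1.140000 + (0.49/6)·(k1 + 2k2 + 2k3 + k4) = -0.448894
w(0.89) ≈ -0.4489

-0.4489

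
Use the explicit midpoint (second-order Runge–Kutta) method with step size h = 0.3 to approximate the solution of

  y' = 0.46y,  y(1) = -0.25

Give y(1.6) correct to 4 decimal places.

Midpoint: k1 = f(x_n, y_n); k2 = f(x_n + h/2, y_n + (h/2)·k1); y_{n+1} = y_n + h·k2.
x=1.000000, y=-0.250000:
  k1 = f(1.000000, -0.250000) = -0.115000
  k2 = f(1.150000, -0.267250) = -0.122935
  y ← -0.250000 + 0.3·(-0.122935) = -0.286880
x=1.300000, y=-0.286880:
  k1 = f(1.300000, -0.286880) = -0.131965
  k2 = f(1.450000, -0.306675) = -0.141071
  y ← -0.286880 + 0.3·(-0.141071) = -0.329202
y(1.6) ≈ -0.3292

-0.3292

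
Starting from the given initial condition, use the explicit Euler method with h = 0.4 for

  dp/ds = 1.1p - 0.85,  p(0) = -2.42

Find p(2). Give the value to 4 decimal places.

-18.9958

Euler: p_{n+1} = p_n + h·f(s_n, p_n).
s=0.000000, p=-2.420000: f=-3.512000 → p ← -2.420000 + 0.4·(-3.512000) = -3.824800
s=0.400000, p=-3.824800: f=-5.057280 → p ← -3.824800 + 0.4·(-5.057280) = -5.847712
s=0.800000, p=-5.847712: f=-7.282483 → p ← -5.847712 + 0.4·(-7.282483) = -8.760705
s=1.200000, p=-8.760705: f=-10.486776 → p ← -8.760705 + 0.4·(-10.486776) = -12.955416
s=1.600000, p=-12.955416: f=-15.100957 → p ← -12.955416 + 0.4·(-15.100957) = -18.995798
p(2) ≈ -18.9958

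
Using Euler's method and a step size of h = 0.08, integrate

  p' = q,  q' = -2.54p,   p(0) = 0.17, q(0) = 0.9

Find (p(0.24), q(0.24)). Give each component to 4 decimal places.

0.3765, 0.7530

Euler on (p,q): p_{n+1} = p_n + h·p', q_{n+1} = q_n + h·q'.
0.000000: (0.170000, 0.900000); f=(0.900000, -0.431800) → (0.242000, 0.865456)
0.080000: (0.242000, 0.865456); f=(0.865456, -0.614680) → (0.311236, 0.816282)
0.160000: (0.311236, 0.816282); f=(0.816282, -0.790541) → (0.376539, 0.753038)
(p(0.24), q(0.24)) ≈ (0.3765, 0.7530)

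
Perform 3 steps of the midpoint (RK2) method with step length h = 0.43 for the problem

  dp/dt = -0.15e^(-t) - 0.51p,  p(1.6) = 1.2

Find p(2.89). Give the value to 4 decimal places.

0.6109

Midpoint: k1 = f(t_n, p_n); k2 = f(t_n + h/2, p_n + (h/2)·k1); p_{n+1} = p_n + h·k2.
t=1.600000, p=1.200000:
  k1 = f(1.600000, 1.200000) = -0.642284
  k2 = f(1.815000, 1.061909) = -0.565999
  p ← 1.200000 + 0.43·(-0.565999) = 0.956620
t=2.030000, p=0.956620:
  k1 = f(2.030000, 0.956620) = -0.507577
  k2 = f(2.245000, 0.847491) = -0.448110
  p ← 0.956620 + 0.43·(-0.448110) = 0.763933
t=2.460000, p=0.763933:
  k1 = f(2.460000, 0.763933) = -0.402421
  k2 = f(2.675000, 0.677413) = -0.355816
  p ← 0.763933 + 0.43·(-0.355816) = 0.610932
p(2.89) ≈ 0.6109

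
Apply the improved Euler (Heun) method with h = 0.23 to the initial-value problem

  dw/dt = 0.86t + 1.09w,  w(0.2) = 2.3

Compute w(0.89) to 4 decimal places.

5.2796

Heun: k1 = f(t_n, w_n); k2 = f(t_n + h, w_n + h·k1); w_{n+1} = w_n + (h/2)·(k1 + k2).
t=0.200000, w=2.300000:
  k1 = f(0.200000, 2.300000) = 2.679000
  k2 = f(0.430000, 2.916170) = 3.548425
  w ← 2.300000 + (0.23/2)·(2.679000 + 3.548425) = 3.016154
t=0.430000, w=3.016154:
  k1 = f(0.430000, 3.016154) = 3.657408
  k2 = f(0.660000, 3.857358) = 4.772120
  w ← 3.016154 + (0.23/2)·(3.657408 + 4.772120) = 3.985550
t=0.660000, w=3.985550:
  k1 = f(0.660000, 3.985550) = 4.911849
  k2 = f(0.890000, 5.115275) = 6.341050
  w ← 3.985550 + (0.23/2)·(4.911849 + 6.341050) = 5.279633
w(0.89) ≈ 5.2796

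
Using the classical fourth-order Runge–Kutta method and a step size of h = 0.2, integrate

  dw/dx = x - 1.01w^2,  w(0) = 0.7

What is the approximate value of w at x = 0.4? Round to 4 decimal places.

RK4: k1 = f(x_n, w_n); k2 = f(x_n + h/2, w_n + (h/2)·k1); k3 = f(x_n + h/2, w_n + (h/2)·k2); k4 = f(x_n + h, w_n + h·k3); w_{n+1} = w_n + (h/6)·(k1 + 2k2 + 2k3 + k4).
x=0.000000, w=0.700000:
  k1 = f(0.000000, 0.700000) = -0.494900
  k2 = f(0.100000, 0.650510) = -0.327395
  k3 = f(0.100000, 0.667261) = -0.349689
  k4 = f(0.200000, 0.630062) = -0.200948
  w ← 0.700000 + (0.2/6)·(k1 + 2k2 + 2k3 + k4) = 0.631666
x=0.200000, w=0.631666:
  k1 = f(0.200000, 0.631666) = -0.202992
  k2 = f(0.300000, 0.611367) = -0.077507
  k3 = f(0.300000, 0.623915) = -0.093163
  k4 = f(0.400000, 0.613034) = 0.020432
  w ← 0.631666 + (0.2/6)·(k1 + 2k2 + 2k3 + k4) = 0.614203
w(0.4) ≈ 0.6142

0.6142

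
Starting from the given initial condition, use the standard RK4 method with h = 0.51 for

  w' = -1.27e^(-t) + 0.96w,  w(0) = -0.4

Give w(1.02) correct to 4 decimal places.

-2.5561

RK4: k1 = f(t_n, w_n); k2 = f(t_n + h/2, w_n + (h/2)·k1); k3 = f(t_n + h/2, w_n + (h/2)·k2); k4 = f(t_n + h, w_n + h·k3); w_{n+1} = w_n + (h/6)·(k1 + 2k2 + 2k3 + k4).
t=0.000000, w=-0.400000:
  k1 = f(0.000000, -0.400000) = -1.654000
  k2 = f(0.255000, -0.821770) = -1.773043
  k3 = f(0.255000, -0.852126) = -1.802185
  k4 = f(0.510000, -1.319114) = -2.028979
  w ← -0.400000 + (0.51/6)·(k1 + 2k2 + 2k3 + k4) = -1.320842
t=0.510000, w=-1.320842:
  k1 = f(0.510000, -1.320842) = -2.030638
  k2 = f(0.765000, -1.838655) = -2.356083
  k3 = f(0.765000, -1.921643) = -2.435751
  k4 = f(1.020000, -2.563075) = -2.918508
  w ← -1.320842 + (0.51/6)·(k1 + 2k2 + 2k3 + k4) = -2.556131
w(1.02) ≈ -2.5561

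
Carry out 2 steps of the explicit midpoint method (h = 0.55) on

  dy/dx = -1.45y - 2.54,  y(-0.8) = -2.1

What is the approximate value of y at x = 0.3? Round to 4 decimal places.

-1.8461

Midpoint: k1 = f(x_n, y_n); k2 = f(x_n + h/2, y_n + (h/2)·k1); y_{n+1} = y_n + h·k2.
x=-0.800000, y=-2.100000:
  k1 = f(-0.800000, -2.100000) = 0.505000
  k2 = f(-0.525000, -1.961125) = 0.303631
  y ← -2.100000 + 0.55·0.303631 = -1.933003
x=-0.250000, y=-1.933003:
  k1 = f(-0.250000, -1.933003) = 0.262854
  k2 = f(0.025000, -1.860718) = 0.158041
  y ← -1.933003 + 0.55·0.158041 = -1.846080
y(0.3) ≈ -1.8461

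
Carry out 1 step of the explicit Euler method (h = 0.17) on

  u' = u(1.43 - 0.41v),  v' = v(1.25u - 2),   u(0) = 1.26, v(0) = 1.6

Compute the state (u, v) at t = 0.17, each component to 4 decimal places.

Euler on (u,v): u_{n+1} = u_n + h·u', v_{n+1} = v_n + h·v'.
0.000000: (1.260000, 1.600000); f=(0.975240, -0.680000) → (1.425791, 1.484400)
(u(0.17), v(0.17)) ≈ (1.4258, 1.4844)

1.4258, 1.4844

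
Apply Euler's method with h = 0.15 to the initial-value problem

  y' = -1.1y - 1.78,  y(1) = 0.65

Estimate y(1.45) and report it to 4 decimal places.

-0.2977

Euler: y_{n+1} = y_n + h·f(t_n, y_n).
t=1.000000, y=0.650000: f=-2.495000 → y ← 0.650000 + 0.15·(-2.495000) = 0.275750
t=1.150000, y=0.275750: f=-2.083325 → y ← 0.275750 + 0.15·(-2.083325) = -0.036749
t=1.300000, y=-0.036749: f=-1.739576 → y ← -0.036749 + 0.15·(-1.739576) = -0.297685
y(1.45) ≈ -0.2977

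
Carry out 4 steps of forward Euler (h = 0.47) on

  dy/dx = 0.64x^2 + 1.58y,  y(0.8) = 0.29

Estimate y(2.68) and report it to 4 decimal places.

8.2223

Euler: y_{n+1} = y_n + h·f(x_n, y_n).
x=0.800000, y=0.290000: f=0.867800 → y ← 0.290000 + 0.47·0.867800 = 0.697866
x=1.270000, y=0.697866: f=2.134884 → y ← 0.697866 + 0.47·2.134884 = 1.701262
x=1.740000, y=1.701262: f=4.625657 → y ← 1.701262 + 0.47·4.625657 = 3.875321
x=2.210000, y=3.875321: f=9.248830 → y ← 3.875321 + 0.47·9.248830 = 8.222271
y(2.68) ≈ 8.2223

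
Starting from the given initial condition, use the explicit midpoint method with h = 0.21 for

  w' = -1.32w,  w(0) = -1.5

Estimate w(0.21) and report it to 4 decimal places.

-1.1418

Midpoint: k1 = f(s_n, w_n); k2 = f(s_n + h/2, w_n + (h/2)·k1); w_{n+1} = w_n + h·k2.
s=0.000000, w=-1.500000:
  k1 = f(0.000000, -1.500000) = 1.980000
  k2 = f(0.105000, -1.292100) = 1.705572
  w ← -1.500000 + 0.21·1.705572 = -1.141830
w(0.21) ≈ -1.1418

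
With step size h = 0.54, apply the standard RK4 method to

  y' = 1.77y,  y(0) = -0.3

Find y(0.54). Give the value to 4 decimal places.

RK4: k1 = f(x_n, y_n); k2 = f(x_n + h/2, y_n + (h/2)·k1); k3 = f(x_n + h/2, y_n + (h/2)·k2); k4 = f(x_n + h, y_n + h·k3); y_{n+1} = y_n + (h/6)·(k1 + 2k2 + 2k3 + k4).
x=0.000000, y=-0.300000:
  k1 = f(0.000000, -0.300000) = -0.531000
  k2 = f(0.270000, -0.443370) = -0.784765
  k3 = f(0.270000, -0.511887) = -0.906039
  k4 = f(0.540000, -0.789261) = -1.396992
  y ← -0.300000 + (0.54/6)·(k1 + 2k2 + 2k3 + k4) = -0.777864
y(0.54) ≈ -0.7779

-0.7779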